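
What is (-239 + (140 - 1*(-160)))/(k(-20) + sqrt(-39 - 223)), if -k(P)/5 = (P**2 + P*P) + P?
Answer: -118950/7605131 - 61*I*sqrt(262)/15210262 ≈ -0.015641 - 6.4915e-5*I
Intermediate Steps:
k(P) = -10*P**2 - 5*P (k(P) = -5*((P**2 + P*P) + P) = -5*((P**2 + P**2) + P) = -5*(2*P**2 + P) = -5*(P + 2*P**2) = -10*P**2 - 5*P)
(-239 + (140 - 1*(-160)))/(k(-20) + sqrt(-39 - 223)) = (-239 + (140 - 1*(-160)))/(-5*(-20)*(1 + 2*(-20)) + sqrt(-39 - 223)) = (-239 + (140 + 160))/(-5*(-20)*(1 - 40) + sqrt(-262)) = (-239 + 300)/(-5*(-20)*(-39) + I*sqrt(262)) = 61/(-3900 + I*sqrt(262))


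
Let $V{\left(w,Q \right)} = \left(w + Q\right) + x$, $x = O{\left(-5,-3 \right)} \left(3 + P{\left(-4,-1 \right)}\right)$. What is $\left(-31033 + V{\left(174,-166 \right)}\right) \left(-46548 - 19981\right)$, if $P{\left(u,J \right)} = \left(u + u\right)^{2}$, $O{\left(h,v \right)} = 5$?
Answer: $2041775010$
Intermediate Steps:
$P{\left(u,J \right)} = 4 u^{2}$ ($P{\left(u,J \right)} = \left(2 u\right)^{2} = 4 u^{2}$)
$x = 335$ ($x = 5 \left(3 + 4 \left(-4\right)^{2}\right) = 5 \left(3 + 4 \cdot 16\right) = 5 \left(3 + 64\right) = 5 \cdot 67 = 335$)
$V{\left(w,Q \right)} = 335 + Q + w$ ($V{\left(w,Q \right)} = \left(w + Q\right) + 335 = \left(Q + w\right) + 335 = 335 + Q + w$)
$\left(-31033 + V{\left(174,-166 \right)}\right) \left(-46548 - 19981\right) = \left(-31033 + \left(335 - 166 + 174\right)\right) \left(-46548 - 19981\right) = \left(-31033 + 343\right) \left(-66529\right) = \left(-30690\right) \left(-66529\right) = 2041775010$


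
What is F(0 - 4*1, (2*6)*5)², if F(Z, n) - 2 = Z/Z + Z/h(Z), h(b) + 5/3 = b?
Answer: 3969/289 ≈ 13.734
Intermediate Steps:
h(b) = -5/3 + b
F(Z, n) = 3 + Z/(-5/3 + Z) (F(Z, n) = 2 + (Z/Z + Z/(-5/3 + Z)) = 2 + (1 + Z/(-5/3 + Z)) = 3 + Z/(-5/3 + Z))
F(0 - 4*1, (2*6)*5)² = (3*(-5 + 4*(0 - 4*1))/(-5 + 3*(0 - 4*1)))² = (3*(-5 + 4*(0 - 4))/(-5 + 3*(0 - 4)))² = (3*(-5 + 4*(-4))/(-5 + 3*(-4)))² = (3*(-5 - 16)/(-5 - 12))² = (3*(-21)/(-17))² = (3*(-1/17)*(-21))² = (63/17)² = 3969/289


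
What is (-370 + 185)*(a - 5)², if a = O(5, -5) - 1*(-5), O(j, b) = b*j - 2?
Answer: -134865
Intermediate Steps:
O(j, b) = -2 + b*j
a = -22 (a = (-2 - 5*5) - 1*(-5) = (-2 - 25) + 5 = -27 + 5 = -22)
(-370 + 185)*(a - 5)² = (-370 + 185)*(-22 - 5)² = -185*(-27)² = -185*729 = -134865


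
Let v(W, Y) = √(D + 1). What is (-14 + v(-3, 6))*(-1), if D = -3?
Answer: 14 - I*√2 ≈ 14.0 - 1.4142*I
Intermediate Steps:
v(W, Y) = I*√2 (v(W, Y) = √(-3 + 1) = √(-2) = I*√2)
(-14 + v(-3, 6))*(-1) = (-14 + I*√2)*(-1) = 14 - I*√2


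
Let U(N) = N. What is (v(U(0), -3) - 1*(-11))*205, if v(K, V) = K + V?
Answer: 1640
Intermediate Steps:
(v(U(0), -3) - 1*(-11))*205 = ((0 - 3) - 1*(-11))*205 = (-3 + 11)*205 = 8*205 = 1640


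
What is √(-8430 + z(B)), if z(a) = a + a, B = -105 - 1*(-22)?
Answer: 2*I*√2149 ≈ 92.715*I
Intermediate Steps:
B = -83 (B = -105 + 22 = -83)
z(a) = 2*a
√(-8430 + z(B)) = √(-8430 + 2*(-83)) = √(-8430 - 166) = √(-8596) = 2*I*√2149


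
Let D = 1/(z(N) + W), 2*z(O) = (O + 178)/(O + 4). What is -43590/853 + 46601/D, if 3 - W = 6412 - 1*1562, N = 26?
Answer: -962681532304/4265 ≈ -2.2572e+8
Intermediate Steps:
z(O) = (178 + O)/(2*(4 + O)) (z(O) = ((O + 178)/(O + 4))/2 = ((178 + O)/(4 + O))/2 = (178 + O)/(2*(4 + O)))
W = -4847 (W = 3 - (6412 - 1*1562) = 3 - (6412 - 1562) = 3 - 1*4850 = 3 - 4850 = -4847)
D = -5/24218 (D = 1/((178 + 26)/(2*(4 + 26)) - 4847) = 1/((½)*204/30 - 4847) = 1/((½)*(1/30)*204 - 4847) = 1/(17/5 - 4847) = 1/(-24218/5) = -5/24218 ≈ -0.00020646)
-43590/853 + 46601/D = -43590/853 + 46601/(-5/24218) = -43590*1/853 + 46601*(-24218/5) = -43590/853 - 1128583018/5 = -962681532304/4265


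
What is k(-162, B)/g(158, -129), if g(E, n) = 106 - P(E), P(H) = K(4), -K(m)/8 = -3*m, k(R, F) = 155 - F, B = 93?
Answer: 31/5 ≈ 6.2000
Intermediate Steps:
K(m) = 24*m (K(m) = -(-24)*m = 24*m)
P(H) = 96 (P(H) = 24*4 = 96)
g(E, n) = 10 (g(E, n) = 106 - 1*96 = 106 - 96 = 10)
k(-162, B)/g(158, -129) = (155 - 1*93)/10 = (155 - 93)*(⅒) = 62*(⅒) = 31/5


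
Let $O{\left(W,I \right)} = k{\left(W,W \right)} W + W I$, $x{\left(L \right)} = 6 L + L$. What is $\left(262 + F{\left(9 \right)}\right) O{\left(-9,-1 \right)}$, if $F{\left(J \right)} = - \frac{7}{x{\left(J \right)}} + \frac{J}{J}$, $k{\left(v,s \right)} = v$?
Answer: $23660$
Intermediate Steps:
$x{\left(L \right)} = 7 L$
$F{\left(J \right)} = 1 - \frac{1}{J}$ ($F{\left(J \right)} = - \frac{7}{7 J} + \frac{J}{J} = - 7 \frac{1}{7 J} + 1 = - \frac{1}{J} + 1 = 1 - \frac{1}{J}$)
$O{\left(W,I \right)} = W^{2} + I W$ ($O{\left(W,I \right)} = W W + W I = W^{2} + I W$)
$\left(262 + F{\left(9 \right)}\right) O{\left(-9,-1 \right)} = \left(262 + \frac{-1 + 9}{9}\right) \left(- 9 \left(-1 - 9\right)\right) = \left(262 + \frac{1}{9} \cdot 8\right) \left(\left(-9\right) \left(-10\right)\right) = \left(262 + \frac{8}{9}\right) 90 = \frac{2366}{9} \cdot 90 = 23660$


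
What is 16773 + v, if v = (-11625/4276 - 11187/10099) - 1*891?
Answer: 685672315281/43183324 ≈ 15878.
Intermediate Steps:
v = -38641578171/43183324 (v = (-11625*1/4276 - 11187*1/10099) - 891 = (-11625/4276 - 11187/10099) - 891 = -165236487/43183324 - 891 = -38641578171/43183324 ≈ -894.83)
16773 + v = 16773 - 38641578171/43183324 = 685672315281/43183324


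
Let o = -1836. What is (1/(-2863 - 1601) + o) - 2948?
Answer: -21355777/4464 ≈ -4784.0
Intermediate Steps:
(1/(-2863 - 1601) + o) - 2948 = (1/(-2863 - 1601) - 1836) - 2948 = (1/(-4464) - 1836) - 2948 = (-1/4464 - 1836) - 2948 = -8195905/4464 - 2948 = -21355777/4464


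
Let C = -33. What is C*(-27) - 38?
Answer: 853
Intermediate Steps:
C*(-27) - 38 = -33*(-27) - 38 = 891 - 38 = 853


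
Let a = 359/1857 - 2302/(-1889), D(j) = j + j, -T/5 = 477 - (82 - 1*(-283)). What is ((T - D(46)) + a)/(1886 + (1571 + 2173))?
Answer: -2282180231/19749324990 ≈ -0.11556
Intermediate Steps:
T = -560 (T = -5*(477 - (82 - 1*(-283))) = -5*(477 - (82 + 283)) = -5*(477 - 1*365) = -5*(477 - 365) = -5*112 = -560)
D(j) = 2*j
a = 4952965/3507873 (a = 359*(1/1857) - 2302*(-1/1889) = 359/1857 + 2302/1889 = 4952965/3507873 ≈ 1.4120)
((T - D(46)) + a)/(1886 + (1571 + 2173)) = ((-560 - 2*46) + 4952965/3507873)/(1886 + (1571 + 2173)) = ((-560 - 1*92) + 4952965/3507873)/(1886 + 3744) = ((-560 - 92) + 4952965/3507873)/5630 = (-652 + 4952965/3507873)*(1/5630) = -2282180231/3507873*1/5630 = -2282180231/19749324990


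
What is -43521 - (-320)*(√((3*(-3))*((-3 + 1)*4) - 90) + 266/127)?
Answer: -5442047/127 + 960*I*√2 ≈ -42851.0 + 1357.6*I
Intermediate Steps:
-43521 - (-320)*(√((3*(-3))*((-3 + 1)*4) - 90) + 266/127) = -43521 - (-320)*(√(-(-18)*4 - 90) + 266*(1/127)) = -43521 - (-320)*(√(-9*(-8) - 90) + 266/127) = -43521 - (-320)*(√(72 - 90) + 266/127) = -43521 - (-320)*(√(-18) + 266/127) = -43521 - (-320)*(3*I*√2 + 266/127) = -43521 - (-320)*(266/127 + 3*I*√2) = -43521 - (-85120/127 - 960*I*√2) = -43521 + (85120/127 + 960*I*√2) = -5442047/127 + 960*I*√2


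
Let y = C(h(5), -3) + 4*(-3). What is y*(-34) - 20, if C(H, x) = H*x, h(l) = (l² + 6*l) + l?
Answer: 6508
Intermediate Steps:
h(l) = l² + 7*l
y = -192 (y = (5*(7 + 5))*(-3) + 4*(-3) = (5*12)*(-3) - 12 = 60*(-3) - 12 = -180 - 12 = -192)
y*(-34) - 20 = -192*(-34) - 20 = 6528 - 20 = 6508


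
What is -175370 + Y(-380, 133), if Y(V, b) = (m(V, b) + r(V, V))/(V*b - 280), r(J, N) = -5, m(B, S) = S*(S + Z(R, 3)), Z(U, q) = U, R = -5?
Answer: -2970773473/16940 ≈ -1.7537e+5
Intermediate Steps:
m(B, S) = S*(-5 + S) (m(B, S) = S*(S - 5) = S*(-5 + S))
Y(V, b) = (-5 + b*(-5 + b))/(-280 + V*b) (Y(V, b) = (b*(-5 + b) - 5)/(V*b - 280) = (-5 + b*(-5 + b))/(-280 + V*b))
-175370 + Y(-380, 133) = -175370 + (-5 + 133*(-5 + 133))/(-280 - 380*133) = -175370 + (-5 + 133*128)/(-280 - 50540) = -175370 + (-5 + 17024)/(-50820) = -175370 - 1/50820*17019 = -175370 - 5673/16940 = -2970773473/16940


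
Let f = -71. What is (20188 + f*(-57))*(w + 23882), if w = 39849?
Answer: 1544520785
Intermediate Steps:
(20188 + f*(-57))*(w + 23882) = (20188 - 71*(-57))*(39849 + 23882) = (20188 + 4047)*63731 = 24235*63731 = 1544520785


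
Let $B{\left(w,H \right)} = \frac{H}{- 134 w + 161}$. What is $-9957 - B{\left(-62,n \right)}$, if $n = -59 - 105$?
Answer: $- \frac{84325669}{8469} \approx -9957.0$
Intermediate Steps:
$n = -164$
$B{\left(w,H \right)} = \frac{H}{161 - 134 w}$
$-9957 - B{\left(-62,n \right)} = -9957 - \left(-1\right) \left(-164\right) \frac{1}{-161 + 134 \left(-62\right)} = -9957 - \left(-1\right) \left(-164\right) \frac{1}{-161 - 8308} = -9957 - \left(-1\right) \left(-164\right) \frac{1}{-8469} = -9957 - \left(-1\right) \left(-164\right) \left(- \frac{1}{8469}\right) = -9957 - - \frac{164}{8469} = -9957 + \frac{164}{8469} = - \frac{84325669}{8469}$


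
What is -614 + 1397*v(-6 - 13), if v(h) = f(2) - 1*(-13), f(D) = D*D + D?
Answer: 25929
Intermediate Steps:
f(D) = D + D**2 (f(D) = D**2 + D = D + D**2)
v(h) = 19 (v(h) = 2*(1 + 2) - 1*(-13) = 2*3 + 13 = 6 + 13 = 19)
-614 + 1397*v(-6 - 13) = -614 + 1397*19 = -614 + 26543 = 25929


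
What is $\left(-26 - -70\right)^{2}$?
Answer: $1936$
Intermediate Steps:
$\left(-26 - -70\right)^{2} = \left(-26 + 70\right)^{2} = 44^{2} = 1936$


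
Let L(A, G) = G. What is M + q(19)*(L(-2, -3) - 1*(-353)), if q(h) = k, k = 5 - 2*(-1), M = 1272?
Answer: 3722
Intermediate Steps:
k = 7 (k = 5 + 2 = 7)
q(h) = 7
M + q(19)*(L(-2, -3) - 1*(-353)) = 1272 + 7*(-3 - 1*(-353)) = 1272 + 7*(-3 + 353) = 1272 + 7*350 = 1272 + 2450 = 3722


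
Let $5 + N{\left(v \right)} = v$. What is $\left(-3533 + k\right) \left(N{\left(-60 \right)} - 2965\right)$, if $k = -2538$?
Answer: $18395130$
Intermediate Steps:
$N{\left(v \right)} = -5 + v$
$\left(-3533 + k\right) \left(N{\left(-60 \right)} - 2965\right) = \left(-3533 - 2538\right) \left(\left(-5 - 60\right) - 2965\right) = - 6071 \left(-65 - 2965\right) = \left(-6071\right) \left(-3030\right) = 18395130$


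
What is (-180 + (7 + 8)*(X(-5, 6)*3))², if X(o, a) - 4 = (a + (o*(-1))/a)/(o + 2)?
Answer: 42025/4 ≈ 10506.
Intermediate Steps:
X(o, a) = 4 + (a - o/a)/(2 + o) (X(o, a) = 4 + (a + (o*(-1))/a)/(o + 2) = 4 + (a + (-o)/a)/(2 + o) = 4 + (a - o/a)/(2 + o))
(-180 + (7 + 8)*(X(-5, 6)*3))² = (-180 + (7 + 8)*(((6² - 1*(-5) + 8*6 + 4*6*(-5))/(6*(2 - 5)))*3))² = (-180 + 15*(((⅙)*(36 + 5 + 48 - 120)/(-3))*3))² = (-180 + 15*(((⅙)*(-⅓)*(-31))*3))² = (-180 + 15*((31/18)*3))² = (-180 + 15*(31/6))² = (-180 + 155/2)² = (-205/2)² = 42025/4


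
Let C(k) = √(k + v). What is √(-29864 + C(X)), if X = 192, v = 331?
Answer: √(-29864 + √523) ≈ 172.75*I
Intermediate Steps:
C(k) = √(331 + k) (C(k) = √(k + 331) = √(331 + k))
√(-29864 + C(X)) = √(-29864 + √(331 + 192)) = √(-29864 + √523)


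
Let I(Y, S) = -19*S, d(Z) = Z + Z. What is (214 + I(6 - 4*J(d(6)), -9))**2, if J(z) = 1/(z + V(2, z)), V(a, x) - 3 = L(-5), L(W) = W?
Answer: 148225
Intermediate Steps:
d(Z) = 2*Z
V(a, x) = -2 (V(a, x) = 3 - 5 = -2)
J(z) = 1/(-2 + z) (J(z) = 1/(z - 2) = 1/(-2 + z))
(214 + I(6 - 4*J(d(6)), -9))**2 = (214 - 19*(-9))**2 = (214 + 171)**2 = 385**2 = 148225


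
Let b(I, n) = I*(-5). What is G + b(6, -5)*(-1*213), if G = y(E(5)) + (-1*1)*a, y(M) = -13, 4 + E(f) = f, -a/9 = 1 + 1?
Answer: 6395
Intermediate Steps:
a = -18 (a = -9*(1 + 1) = -9*2 = -18)
E(f) = -4 + f
b(I, n) = -5*I
G = 5 (G = -13 - 1*1*(-18) = -13 - 1*(-18) = -13 + 18 = 5)
G + b(6, -5)*(-1*213) = 5 + (-5*6)*(-1*213) = 5 - 30*(-213) = 5 + 6390 = 6395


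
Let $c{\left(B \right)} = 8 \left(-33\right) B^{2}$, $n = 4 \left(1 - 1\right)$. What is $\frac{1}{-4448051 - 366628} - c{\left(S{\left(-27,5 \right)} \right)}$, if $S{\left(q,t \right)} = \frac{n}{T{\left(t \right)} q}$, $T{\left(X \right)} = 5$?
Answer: $- \frac{1}{4814679} \approx -2.077 \cdot 10^{-7}$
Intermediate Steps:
$n = 0$ ($n = 4 \left(1 - 1\right) = 4 \cdot 0 = 0$)
$S{\left(q,t \right)} = 0$ ($S{\left(q,t \right)} = \frac{0}{5 q} = 0 \frac{1}{5 q} = 0$)
$c{\left(B \right)} = - 264 B^{2}$
$\frac{1}{-4448051 - 366628} - c{\left(S{\left(-27,5 \right)} \right)} = \frac{1}{-4448051 - 366628} - - 264 \cdot 0^{2} = \frac{1}{-4814679} - \left(-264\right) 0 = - \frac{1}{4814679} - 0 = - \frac{1}{4814679} + 0 = - \frac{1}{4814679}$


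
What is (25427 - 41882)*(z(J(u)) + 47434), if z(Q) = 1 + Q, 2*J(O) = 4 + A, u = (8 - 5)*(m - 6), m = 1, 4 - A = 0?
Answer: -780608745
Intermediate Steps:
A = 4 (A = 4 - 1*0 = 4 + 0 = 4)
u = -15 (u = (8 - 5)*(1 - 6) = 3*(-5) = -15)
J(O) = 4 (J(O) = (4 + 4)/2 = (½)*8 = 4)
(25427 - 41882)*(z(J(u)) + 47434) = (25427 - 41882)*((1 + 4) + 47434) = -16455*(5 + 47434) = -16455*47439 = -780608745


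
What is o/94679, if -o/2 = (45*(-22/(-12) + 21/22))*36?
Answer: -99360/1041469 ≈ -0.095404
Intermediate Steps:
o = -99360/11 (o = -2*45*(-22/(-12) + 21/22)*36 = -2*45*(-22*(-1/12) + 21*(1/22))*36 = -2*45*(11/6 + 21/22)*36 = -2*45*(92/33)*36 = -2760*36/11 = -2*49680/11 = -99360/11 ≈ -9032.7)
o/94679 = -99360/11/94679 = -99360/11*1/94679 = -99360/1041469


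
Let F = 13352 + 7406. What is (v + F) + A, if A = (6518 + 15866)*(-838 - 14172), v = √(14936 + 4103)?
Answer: -335963082 + √19039 ≈ -3.3596e+8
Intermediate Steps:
v = √19039 ≈ 137.98
A = -335983840 (A = 22384*(-15010) = -335983840)
F = 20758
(v + F) + A = (√19039 + 20758) - 335983840 = (20758 + √19039) - 335983840 = -335963082 + √19039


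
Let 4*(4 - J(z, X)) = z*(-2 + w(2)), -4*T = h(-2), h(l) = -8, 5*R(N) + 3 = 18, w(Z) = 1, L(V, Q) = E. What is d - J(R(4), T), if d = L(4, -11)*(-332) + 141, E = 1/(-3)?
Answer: 2963/12 ≈ 246.92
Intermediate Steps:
E = -1/3 ≈ -0.33333
L(V, Q) = -1/3
R(N) = 3 (R(N) = -3/5 + (1/5)*18 = -3/5 + 18/5 = 3)
T = 2 (T = -1/4*(-8) = 2)
J(z, X) = 4 + z/4 (J(z, X) = 4 - z*(-2 + 1)/4 = 4 - z*(-1)/4 = 4 - (-1)*z/4 = 4 + z/4)
d = 755/3 (d = -1/3*(-332) + 141 = 332/3 + 141 = 755/3 ≈ 251.67)
d - J(R(4), T) = 755/3 - (4 + (1/4)*3) = 755/3 - (4 + 3/4) = 755/3 - 1*19/4 = 755/3 - 19/4 = 2963/12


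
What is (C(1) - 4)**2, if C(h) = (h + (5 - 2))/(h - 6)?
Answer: 576/25 ≈ 23.040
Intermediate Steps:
C(h) = (3 + h)/(-6 + h) (C(h) = (h + 3)/(-6 + h) = (3 + h)/(-6 + h))
(C(1) - 4)**2 = ((3 + 1)/(-6 + 1) - 4)**2 = (4/(-5) - 4)**2 = (-1/5*4 - 4)**2 = (-4/5 - 4)**2 = (-24/5)**2 = 576/25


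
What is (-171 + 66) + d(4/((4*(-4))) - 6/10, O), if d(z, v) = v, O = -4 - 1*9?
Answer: -118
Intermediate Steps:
O = -13 (O = -4 - 9 = -13)
(-171 + 66) + d(4/((4*(-4))) - 6/10, O) = (-171 + 66) - 13 = -105 - 13 = -118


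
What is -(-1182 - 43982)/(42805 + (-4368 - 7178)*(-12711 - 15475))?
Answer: 45164/325478361 ≈ 0.00013876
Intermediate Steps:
-(-1182 - 43982)/(42805 + (-4368 - 7178)*(-12711 - 15475)) = -(-45164)/(42805 - 11546*(-28186)) = -(-45164)/(42805 + 325435556) = -(-45164)/325478361 = -1*(-45164/325478361) = 45164/325478361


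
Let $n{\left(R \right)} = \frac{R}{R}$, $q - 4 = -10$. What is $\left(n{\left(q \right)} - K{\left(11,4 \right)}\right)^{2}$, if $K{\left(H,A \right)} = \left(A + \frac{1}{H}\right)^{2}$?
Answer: $\frac{3625216}{14641} \approx 247.61$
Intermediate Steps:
$q = -6$ ($q = 4 - 10 = -6$)
$n{\left(R \right)} = 1$
$\left(n{\left(q \right)} - K{\left(11,4 \right)}\right)^{2} = \left(1 - \frac{\left(1 + 4 \cdot 11\right)^{2}}{121}\right)^{2} = \left(1 - \frac{\left(1 + 44\right)^{2}}{121}\right)^{2} = \left(1 - \frac{45^{2}}{121}\right)^{2} = \left(1 - \frac{1}{121} \cdot 2025\right)^{2} = \left(1 - \frac{2025}{121}\right)^{2} = \left(- \frac{1904}{121}\right)^{2} = \frac{3625216}{14641}$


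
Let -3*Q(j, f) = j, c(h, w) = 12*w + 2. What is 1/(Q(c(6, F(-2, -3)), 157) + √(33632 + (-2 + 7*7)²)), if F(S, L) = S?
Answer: -66/322085 + 9*√35841/322085 ≈ 0.0050852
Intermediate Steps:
c(h, w) = 2 + 12*w
Q(j, f) = -j/3
1/(Q(c(6, F(-2, -3)), 157) + √(33632 + (-2 + 7*7)²)) = 1/(-(2 + 12*(-2))/3 + √(33632 + (-2 + 7*7)²)) = 1/(-(2 - 24)/3 + √(33632 + (-2 + 49)²)) = 1/(-⅓*(-22) + √(33632 + 47²)) = 1/(22/3 + √(33632 + 2209)) = 1/(22/3 + √35841)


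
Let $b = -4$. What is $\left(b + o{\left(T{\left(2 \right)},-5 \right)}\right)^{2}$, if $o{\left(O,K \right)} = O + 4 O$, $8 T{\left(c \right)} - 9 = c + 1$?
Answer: $\frac{49}{4} \approx 12.25$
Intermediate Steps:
$T{\left(c \right)} = \frac{5}{4} + \frac{c}{8}$ ($T{\left(c \right)} = \frac{9}{8} + \frac{c + 1}{8} = \frac{9}{8} + \frac{1 + c}{8} = \frac{9}{8} + \left(\frac{1}{8} + \frac{c}{8}\right) = \frac{5}{4} + \frac{c}{8}$)
$o{\left(O,K \right)} = 5 O$
$\left(b + o{\left(T{\left(2 \right)},-5 \right)}\right)^{2} = \left(-4 + 5 \left(\frac{5}{4} + \frac{1}{8} \cdot 2\right)\right)^{2} = \left(-4 + 5 \left(\frac{5}{4} + \frac{1}{4}\right)\right)^{2} = \left(-4 + 5 \cdot \frac{3}{2}\right)^{2} = \left(-4 + \frac{15}{2}\right)^{2} = \left(\frac{7}{2}\right)^{2} = \frac{49}{4}$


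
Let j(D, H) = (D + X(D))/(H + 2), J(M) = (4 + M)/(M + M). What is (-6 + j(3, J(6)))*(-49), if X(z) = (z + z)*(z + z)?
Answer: -6468/17 ≈ -380.47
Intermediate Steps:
X(z) = 4*z**2 (X(z) = (2*z)*(2*z) = 4*z**2)
J(M) = (4 + M)/(2*M) (J(M) = (4 + M)/((2*M)) = (4 + M)*(1/(2*M)) = (4 + M)/(2*M))
j(D, H) = (D + 4*D**2)/(2 + H) (j(D, H) = (D + 4*D**2)/(H + 2) = (D + 4*D**2)/(2 + H))
(-6 + j(3, J(6)))*(-49) = (-6 + 3*(1 + 4*3)/(2 + (1/2)*(4 + 6)/6))*(-49) = (-6 + 3*(1 + 12)/(2 + (1/2)*(1/6)*10))*(-49) = (-6 + 3*13/(2 + 5/6))*(-49) = (-6 + 3*13/(17/6))*(-49) = (-6 + 3*(6/17)*13)*(-49) = (-6 + 234/17)*(-49) = (132/17)*(-49) = -6468/17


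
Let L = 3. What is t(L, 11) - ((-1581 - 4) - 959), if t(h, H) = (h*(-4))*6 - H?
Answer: 2461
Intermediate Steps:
t(h, H) = -H - 24*h (t(h, H) = -4*h*6 - H = -24*h - H = -H - 24*h)
t(L, 11) - ((-1581 - 4) - 959) = (-1*11 - 24*3) - ((-1581 - 4) - 959) = (-11 - 72) - (-1585 - 959) = -83 - 1*(-2544) = -83 + 2544 = 2461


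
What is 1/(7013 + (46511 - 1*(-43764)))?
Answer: 1/97288 ≈ 1.0279e-5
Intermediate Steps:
1/(7013 + (46511 - 1*(-43764))) = 1/(7013 + (46511 + 43764)) = 1/(7013 + 90275) = 1/97288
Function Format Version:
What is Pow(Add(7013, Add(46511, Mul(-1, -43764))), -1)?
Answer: Rational(1, 97288) ≈ 1.0279e-5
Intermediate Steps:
Pow(Add(7013, Add(46511, Mul(-1, -43764))), -1) = Pow(Add(7013, Add(46511, 43764)), -1) = Pow(Add(7013, 90275), -1) = Pow(97288, -1) = Rational(1, 97288)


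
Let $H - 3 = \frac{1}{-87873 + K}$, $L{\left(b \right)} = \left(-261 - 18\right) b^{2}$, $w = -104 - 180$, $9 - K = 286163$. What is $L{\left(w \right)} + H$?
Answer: $- \frac{8416737435568}{374027} \approx -2.2503 \cdot 10^{7}$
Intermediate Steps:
$K = -286154$ ($K = 9 - 286163 = -286154$)
$w = -284$ ($w = -104 - 180 = -284$)
$L{\left(b \right)} = - 279 b^{2}$
$H = \frac{1122080}{374027}$ ($H = 3 + \frac{1}{-87873 - 286154} = 3 + \frac{1}{-374027} = 3 - \frac{1}{374027} = \frac{1122080}{374027} \approx 3.0$)
$L{\left(w \right)} + H = - 279 \left(-284\right)^{2} + \frac{1122080}{374027} = \left(-279\right) 80656 + \frac{1122080}{374027} = -22503024 + \frac{1122080}{374027} = - \frac{8416737435568}{374027}$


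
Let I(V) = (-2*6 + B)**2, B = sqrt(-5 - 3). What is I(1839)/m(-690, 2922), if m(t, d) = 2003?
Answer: 136/2003 - 48*I*sqrt(2)/2003 ≈ 0.067898 - 0.03389*I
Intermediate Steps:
B = 2*I*sqrt(2) (B = sqrt(-8) = 2*I*sqrt(2) ≈ 2.8284*I)
I(V) = (-12 + 2*I*sqrt(2))**2 (I(V) = (-2*6 + 2*I*sqrt(2))**2 = (-12 + 2*I*sqrt(2))**2)
I(1839)/m(-690, 2922) = (136 - 48*I*sqrt(2))/2003 = (136 - 48*I*sqrt(2))*(1/2003) = 136/2003 - 48*I*sqrt(2)/2003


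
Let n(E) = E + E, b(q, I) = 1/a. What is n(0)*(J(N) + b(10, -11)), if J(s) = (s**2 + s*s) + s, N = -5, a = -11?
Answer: 0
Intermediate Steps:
b(q, I) = -1/11 (b(q, I) = 1/(-11) = -1/11)
J(s) = s + 2*s**2 (J(s) = (s**2 + s**2) + s = 2*s**2 + s = s + 2*s**2)
n(E) = 2*E
n(0)*(J(N) + b(10, -11)) = (2*0)*(-5*(1 + 2*(-5)) - 1/11) = 0*(-5*(1 - 10) - 1/11) = 0*(-5*(-9) - 1/11) = 0*(45 - 1/11) = 0*(494/11) = 0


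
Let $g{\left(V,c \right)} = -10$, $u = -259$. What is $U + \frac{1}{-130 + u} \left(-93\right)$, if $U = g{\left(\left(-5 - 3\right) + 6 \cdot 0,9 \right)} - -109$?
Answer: $\frac{38604}{389} \approx 99.239$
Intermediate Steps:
$U = 99$ ($U = -10 - -109 = -10 + 109 = 99$)
$U + \frac{1}{-130 + u} \left(-93\right) = 99 + \frac{1}{-130 - 259} \left(-93\right) = 99 + \frac{1}{-389} \left(-93\right) = 99 - - \frac{93}{389} = 99 + \frac{93}{389} = \frac{38604}{389}$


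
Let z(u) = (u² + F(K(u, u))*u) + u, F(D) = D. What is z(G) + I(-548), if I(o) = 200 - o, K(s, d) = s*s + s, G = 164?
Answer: 4465648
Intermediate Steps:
K(s, d) = s + s² (K(s, d) = s² + s = s + s²)
z(u) = u + u² + u²*(1 + u) (z(u) = (u² + (u*(1 + u))*u) + u = (u² + u²*(1 + u)) + u = u + u² + u²*(1 + u))
z(G) + I(-548) = 164*(1 + 164 + 164*(1 + 164)) + (200 - 1*(-548)) = 164*(1 + 164 + 164*165) + (200 + 548) = 164*(1 + 164 + 27060) + 748 = 164*27225 + 748 = 4464900 + 748 = 4465648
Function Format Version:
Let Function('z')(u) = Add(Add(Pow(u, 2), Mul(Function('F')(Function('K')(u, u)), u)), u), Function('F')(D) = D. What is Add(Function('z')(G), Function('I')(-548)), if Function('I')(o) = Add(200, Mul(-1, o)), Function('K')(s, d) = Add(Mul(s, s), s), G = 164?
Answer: 4465648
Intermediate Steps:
Function('K')(s, d) = Add(s, Pow(s, 2)) (Function('K')(s, d) = Add(Pow(s, 2), s) = Add(s, Pow(s, 2)))
Function('z')(u) = Add(u, Pow(u, 2), Mul(Pow(u, 2), Add(1, u))) (Function('z')(u) = Add(Add(Pow(u, 2), Mul(Mul(u, Add(1, u)), u)), u) = Add(Add(Pow(u, 2), Mul(Pow(u, 2), Add(1, u))), u) = Add(u, Pow(u, 2), Mul(Pow(u, 2), Add(1, u))))
Add(Function('z')(G), Function('I')(-548)) = Add(Mul(164, Add(1, 164, Mul(164, Add(1, 164)))), Add(200, Mul(-1, -548))) = Add(Mul(164, Add(1, 164, Mul(164, 165))), Add(200, 548)) = Add(Mul(164, Add(1, 164, 27060)), 748) = Add(Mul(164, 27225), 748) = Add(4464900, 748) = 4465648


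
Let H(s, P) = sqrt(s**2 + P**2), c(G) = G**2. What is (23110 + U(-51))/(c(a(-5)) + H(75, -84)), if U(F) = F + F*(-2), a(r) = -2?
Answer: -92644/12665 + 69483*sqrt(1409)/12665 ≈ 198.62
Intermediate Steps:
H(s, P) = sqrt(P**2 + s**2)
U(F) = -F (U(F) = F - 2*F = -F)
(23110 + U(-51))/(c(a(-5)) + H(75, -84)) = (23110 - 1*(-51))/((-2)**2 + sqrt((-84)**2 + 75**2)) = (23110 + 51)/(4 + sqrt(7056 + 5625)) = 23161/(4 + sqrt(12681)) = 23161/(4 + 3*sqrt(1409))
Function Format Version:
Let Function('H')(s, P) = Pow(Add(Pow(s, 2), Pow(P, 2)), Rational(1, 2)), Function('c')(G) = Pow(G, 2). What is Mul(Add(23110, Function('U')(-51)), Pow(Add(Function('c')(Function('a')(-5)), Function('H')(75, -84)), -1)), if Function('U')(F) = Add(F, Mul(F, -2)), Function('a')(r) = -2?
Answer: Add(Rational(-92644, 12665), Mul(Rational(69483, 12665), Pow(1409, Rational(1, 2)))) ≈ 198.62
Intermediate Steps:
Function('H')(s, P) = Pow(Add(Pow(P, 2), Pow(s, 2)), Rational(1, 2))
Function('U')(F) = Mul(-1, F) (Function('U')(F) = Add(F, Mul(-2, F)) = Mul(-1, F))
Mul(Add(23110, Function('U')(-51)), Pow(Add(Function('c')(Function('a')(-5)), Function('H')(75, -84)), -1)) = Mul(Add(23110, Mul(-1, -51)), Pow(Add(Pow(-2, 2), Pow(Add(Pow(-84, 2), Pow(75, 2)), Rational(1, 2))), -1)) = Mul(Add(23110, 51), Pow(Add(4, Pow(Add(7056, 5625), Rational(1, 2))), -1)) = Mul(23161, Pow(Add(4, Pow(12681, Rational(1, 2))), -1)) = Mul(23161, Pow(Add(4, Mul(3, Pow(1409, Rational(1, 2)))), -1))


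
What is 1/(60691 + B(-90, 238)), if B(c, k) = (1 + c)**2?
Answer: 1/68612 ≈ 1.4575e-5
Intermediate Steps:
1/(60691 + B(-90, 238)) = 1/(60691 + (1 - 90)**2) = 1/(60691 + (-89)**2) = 1/(60691 + 7921) = 1/68612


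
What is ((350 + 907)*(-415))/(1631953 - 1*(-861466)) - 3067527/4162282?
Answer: -9819905321523/10378313022158 ≈ -0.94619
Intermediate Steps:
((350 + 907)*(-415))/(1631953 - 1*(-861466)) - 3067527/4162282 = (1257*(-415))/(1631953 + 861466) - 3067527*1/4162282 = -521655/2493419 - 3067527/4162282 = -9819905321523/10378313022158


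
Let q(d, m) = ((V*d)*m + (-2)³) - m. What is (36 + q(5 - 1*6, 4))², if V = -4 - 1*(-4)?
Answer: 576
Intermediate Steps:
V = 0 (V = -4 + 4 = 0)
q(d, m) = -8 - m (q(d, m) = ((0*d)*m + (-2)³) - m = (0*m - 8) - m = (0 - 8) - m = -8 - m)
(36 + q(5 - 1*6, 4))² = (36 + (-8 - 1*4))² = (36 + (-8 - 4))² = (36 - 12)² = 24² = 576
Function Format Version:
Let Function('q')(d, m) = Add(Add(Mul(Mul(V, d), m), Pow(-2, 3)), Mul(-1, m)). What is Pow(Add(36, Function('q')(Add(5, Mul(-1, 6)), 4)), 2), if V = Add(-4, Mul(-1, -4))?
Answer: 576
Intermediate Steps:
V = 0 (V = Add(-4, 4) = 0)
Function('q')(d, m) = Add(-8, Mul(-1, m)) (Function('q')(d, m) = Add(Add(Mul(Mul(0, d), m), Pow(-2, 3)), Mul(-1, m)) = Add(Add(Mul(0, m), -8), Mul(-1, m)) = Add(Add(0, -8), Mul(-1, m)) = Add(-8, Mul(-1, m)))
Pow(Add(36, Function('q')(Add(5, Mul(-1, 6)), 4)), 2) = Pow(Add(36, Add(-8, Mul(-1, 4))), 2) = Pow(Add(36, Add(-8, -4)), 2) = Pow(Add(36, -12), 2) = Pow(24, 2) = 576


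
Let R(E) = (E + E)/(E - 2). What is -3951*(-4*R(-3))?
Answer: 94824/5 ≈ 18965.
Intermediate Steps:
R(E) = 2*E/(-2 + E) (R(E) = (2*E)/(-2 + E) = 2*E/(-2 + E))
-3951*(-4*R(-3)) = -3951*(-8*(-3)/(-2 - 3)) = -3951*(-8*(-3)/(-5)) = -3951*(-8*(-3)*(-1)/5) = -3951*(-4*6/5) = -(-94824)/5 = -3951*(-24/5) = 94824/5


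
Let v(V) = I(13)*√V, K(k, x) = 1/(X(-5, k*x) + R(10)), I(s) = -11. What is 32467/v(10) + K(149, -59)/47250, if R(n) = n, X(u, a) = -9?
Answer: 1/47250 - 32467*√10/110 ≈ -933.36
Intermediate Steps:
K(k, x) = 1 (K(k, x) = 1/(-9 + 10) = 1/1 = 1)
v(V) = -11*√V
32467/v(10) + K(149, -59)/47250 = 32467/((-11*√10)) + 1/47250 = 32467*(-√10/110) + 1*(1/47250) = -32467*√10/110 + 1/47250 = 1/47250 - 32467*√10/110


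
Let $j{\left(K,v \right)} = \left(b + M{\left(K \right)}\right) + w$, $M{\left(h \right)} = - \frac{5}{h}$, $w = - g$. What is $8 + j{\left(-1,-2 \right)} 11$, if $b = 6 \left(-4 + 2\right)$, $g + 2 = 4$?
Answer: $-91$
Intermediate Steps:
$g = 2$ ($g = -2 + 4 = 2$)
$w = -2$ ($w = \left(-1\right) 2 = -2$)
$b = -12$ ($b = 6 \left(-2\right) = -12$)
$j{\left(K,v \right)} = -14 - \frac{5}{K}$ ($j{\left(K,v \right)} = \left(-12 - \frac{5}{K}\right) - 2 = -14 - \frac{5}{K}$)
$8 + j{\left(-1,-2 \right)} 11 = 8 + \left(-14 - \frac{5}{-1}\right) 11 = 8 + \left(-14 - -5\right) 11 = 8 + \left(-14 + 5\right) 11 = 8 - 99 = -91$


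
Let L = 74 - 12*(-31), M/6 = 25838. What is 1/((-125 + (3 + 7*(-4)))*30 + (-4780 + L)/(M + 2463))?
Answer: -157491/708713834 ≈ -0.00022222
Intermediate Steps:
M = 155028 (M = 6*25838 = 155028)
L = 446 (L = 74 + 372 = 446)
1/((-125 + (3 + 7*(-4)))*30 + (-4780 + L)/(M + 2463)) = 1/((-125 + (3 + 7*(-4)))*30 + (-4780 + 446)/(155028 + 2463)) = 1/((-125 + (3 - 28))*30 - 4334/157491) = 1/((-125 - 25)*30 - 4334*1/157491) = 1/(-150*30 - 4334/157491) = 1/(-4500 - 4334/157491) = 1/(-708713834/157491) = -157491/708713834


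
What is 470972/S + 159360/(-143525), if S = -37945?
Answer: -589145372/43568449 ≈ -13.522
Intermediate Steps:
470972/S + 159360/(-143525) = 470972/(-37945) + 159360/(-143525) = 470972*(-1/37945) + 159360*(-1/143525) = -470972/37945 - 31872/28705 = -589145372/43568449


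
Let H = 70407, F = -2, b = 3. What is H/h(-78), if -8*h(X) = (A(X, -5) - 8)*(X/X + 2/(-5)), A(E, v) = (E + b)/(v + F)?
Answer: -6571320/19 ≈ -3.4586e+5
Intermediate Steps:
A(E, v) = (3 + E)/(-2 + v) (A(E, v) = (E + 3)/(v - 2) = (3 + E)/(-2 + v))
h(X) = 177/280 + 3*X/280 (h(X) = -((3 + X)/(-2 - 5) - 8)*(X/X + 2/(-5))/8 = -((3 + X)/(-7) - 8)*(1 + 2*(-⅕))/8 = -(-(3 + X)/7 - 8)*(1 - ⅖)/8 = -((-3/7 - X/7) - 8)*3/(8*5) = -(-59/7 - X/7)*3/(8*5) = -(-177/35 - 3*X/35)/8 = 177/280 + 3*X/280)
H/h(-78) = 70407/(177/280 + (3/280)*(-78)) = 70407/(177/280 - 117/140) = 70407/(-57/280) = 70407*(-280/57) = -6571320/19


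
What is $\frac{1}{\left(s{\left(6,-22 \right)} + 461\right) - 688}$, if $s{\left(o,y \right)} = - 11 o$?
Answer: $- \frac{1}{293} \approx -0.003413$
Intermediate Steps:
$\frac{1}{\left(s{\left(6,-22 \right)} + 461\right) - 688} = \frac{1}{\left(\left(-11\right) 6 + 461\right) - 688} = \frac{1}{\left(-66 + 461\right) - 688} = \frac{1}{395 - 688} = \frac{1}{-293} = - \frac{1}{293}$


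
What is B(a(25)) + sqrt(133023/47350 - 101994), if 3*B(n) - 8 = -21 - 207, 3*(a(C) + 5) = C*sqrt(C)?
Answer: -220/3 + I*sqrt(9146661769038)/9470 ≈ -73.333 + 319.36*I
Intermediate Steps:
a(C) = -5 + C**(3/2)/3 (a(C) = -5 + (C*sqrt(C))/3 = -5 + C**(3/2)/3)
B(n) = -220/3 (B(n) = 8/3 + (-21 - 207)/3 = 8/3 + (1/3)*(-228) = 8/3 - 76 = -220/3)
B(a(25)) + sqrt(133023/47350 - 101994) = -220/3 + sqrt(133023/47350 - 101994) = -220/3 + sqrt(-4829282877/47350) = -220/3 + I*sqrt(9146661769038)/9470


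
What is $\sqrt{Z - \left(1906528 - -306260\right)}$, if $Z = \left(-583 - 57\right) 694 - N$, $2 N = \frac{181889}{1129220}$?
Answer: $\frac{3 i \sqrt{376441661383234610}}{1129220} \approx 1630.0 i$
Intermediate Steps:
$N = \frac{181889}{2258440}$ ($N = \frac{181889 \cdot \frac{1}{1129220}}{2} = \frac{1}{2} \cdot \frac{181889}{1129220} = \frac{181889}{2258440} \approx 0.080537$)
$Z = - \frac{1003108892289}{2258440}$ ($Z = \left(-583 - 57\right) 694 - \frac{181889}{2258440} = \left(-640\right) 694 - \frac{181889}{2258440} = -444160 - \frac{181889}{2258440} = - \frac{1003108892289}{2258440} \approx -4.4416 \cdot 10^{5}$)
$\sqrt{Z - \left(1906528 - -306260\right)} = \sqrt{- \frac{1003108892289}{2258440} - \left(1906528 - -306260\right)} = \sqrt{- \frac{1003108892289}{2258440} - 2212788} = \sqrt{- \frac{6000557823009}{2258440}} = \frac{3 i \sqrt{376441661383234610}}{1129220}$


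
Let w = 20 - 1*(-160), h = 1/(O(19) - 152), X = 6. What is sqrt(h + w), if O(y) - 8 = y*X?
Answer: sqrt(161970)/30 ≈ 13.415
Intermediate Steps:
O(y) = 8 + 6*y (O(y) = 8 + y*6 = 8 + 6*y)
h = -1/30 (h = 1/((8 + 6*19) - 152) = 1/((8 + 114) - 152) = 1/(122 - 152) = 1/(-30) = -1/30 ≈ -0.033333)
w = 180 (w = 20 + 160 = 180)
sqrt(h + w) = sqrt(-1/30 + 180) = sqrt(5399/30) = sqrt(161970)/30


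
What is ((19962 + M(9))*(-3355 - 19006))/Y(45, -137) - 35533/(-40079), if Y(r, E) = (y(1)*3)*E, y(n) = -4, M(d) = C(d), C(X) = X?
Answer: -5966027324899/21963292 ≈ -2.7164e+5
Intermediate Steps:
M(d) = d
Y(r, E) = -12*E (Y(r, E) = (-4*3)*E = -12*E)
((19962 + M(9))*(-3355 - 19006))/Y(45, -137) - 35533/(-40079) = ((19962 + 9)*(-3355 - 19006))/((-12*(-137))) - 35533/(-40079) = (19971*(-22361))/1644 - 35533*(-1/40079) = -446571531*1/1644 + 35533/40079 = -148857177/548 + 35533/40079 = -5966027324899/21963292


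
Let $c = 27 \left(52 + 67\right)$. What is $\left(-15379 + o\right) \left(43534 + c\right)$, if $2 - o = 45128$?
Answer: $-2828427235$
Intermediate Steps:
$o = -45126$ ($o = 2 - 45128 = -45126$)
$c = 3213$ ($c = 27 \cdot 119 = 3213$)
$\left(-15379 + o\right) \left(43534 + c\right) = \left(-15379 - 45126\right) \left(43534 + 3213\right) = \left(-60505\right) 46747 = -2828427235$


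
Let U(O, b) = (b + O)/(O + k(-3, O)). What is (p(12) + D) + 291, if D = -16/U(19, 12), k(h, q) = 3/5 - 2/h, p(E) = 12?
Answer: 136031/465 ≈ 292.54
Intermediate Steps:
k(h, q) = ⅗ - 2/h (k(h, q) = 3*(⅕) - 2/h = ⅗ - 2/h)
U(O, b) = (O + b)/(19/15 + O) (U(O, b) = (b + O)/(O + (⅗ - 2/(-3))) = (O + b)/(O + (⅗ - 2*(-⅓))) = (O + b)/(O + (⅗ + ⅔)) = (O + b)/(O + 19/15) = (O + b)/(19/15 + O))
D = -4864/465 (D = -16*(19 + 15*19)/(15*(19 + 12)) = -16/(15*31/(19 + 285)) = -16/(15*31/304) = -16/(15*(1/304)*31) = -16/465/304 = -16*304/465 = -4864/465 ≈ -10.460)
(p(12) + D) + 291 = (12 - 4864/465) + 291 = 716/465 + 291 = 136031/465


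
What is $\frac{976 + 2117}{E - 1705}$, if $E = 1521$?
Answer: $- \frac{3093}{184} \approx -16.81$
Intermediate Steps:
$\frac{976 + 2117}{E - 1705} = \frac{976 + 2117}{1521 - 1705} = \frac{3093}{-184} = 3093 \left(- \frac{1}{184}\right) = - \frac{3093}{184}$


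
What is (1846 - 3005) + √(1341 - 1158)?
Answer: -1159 + √183 ≈ -1145.5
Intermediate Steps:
(1846 - 3005) + √(1341 - 1158) = -1159 + √183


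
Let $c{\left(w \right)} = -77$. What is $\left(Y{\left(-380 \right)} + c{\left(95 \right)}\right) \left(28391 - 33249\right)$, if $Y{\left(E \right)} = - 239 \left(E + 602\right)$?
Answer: $258129830$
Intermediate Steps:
$Y{\left(E \right)} = -143878 - 239 E$ ($Y{\left(E \right)} = - 239 \left(602 + E\right) = -143878 - 239 E$)
$\left(Y{\left(-380 \right)} + c{\left(95 \right)}\right) \left(28391 - 33249\right) = \left(\left(-143878 - -90820\right) - 77\right) \left(28391 - 33249\right) = \left(\left(-143878 + 90820\right) - 77\right) \left(-4858\right) = \left(-53058 - 77\right) \left(-4858\right) = \left(-53135\right) \left(-4858\right) = 258129830$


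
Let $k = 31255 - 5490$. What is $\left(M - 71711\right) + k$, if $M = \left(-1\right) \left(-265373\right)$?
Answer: $219427$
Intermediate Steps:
$M = 265373$
$k = 25765$ ($k = 31255 - 5490 = 25765$)
$\left(M - 71711\right) + k = \left(265373 - 71711\right) + 25765 = 193662 + 25765 = 219427$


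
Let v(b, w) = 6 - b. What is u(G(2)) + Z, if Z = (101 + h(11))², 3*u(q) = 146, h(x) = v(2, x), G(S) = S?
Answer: 33221/3 ≈ 11074.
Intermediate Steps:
h(x) = 4 (h(x) = 6 - 1*2 = 6 - 2 = 4)
u(q) = 146/3 (u(q) = (⅓)*146 = 146/3)
Z = 11025 (Z = (101 + 4)² = 105² = 11025)
u(G(2)) + Z = 146/3 + 11025 = 33221/3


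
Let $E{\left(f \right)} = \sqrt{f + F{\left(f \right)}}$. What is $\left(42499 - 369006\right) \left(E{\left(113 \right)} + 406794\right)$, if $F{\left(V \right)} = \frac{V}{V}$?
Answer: $-132821088558 - 326507 \sqrt{114} \approx -1.3282 \cdot 10^{11}$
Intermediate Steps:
$F{\left(V \right)} = 1$
$E{\left(f \right)} = \sqrt{1 + f}$ ($E{\left(f \right)} = \sqrt{f + 1} = \sqrt{1 + f}$)
$\left(42499 - 369006\right) \left(E{\left(113 \right)} + 406794\right) = \left(42499 - 369006\right) \left(\sqrt{1 + 113} + 406794\right) = - 326507 \left(\sqrt{114} + 406794\right) = - 326507 \left(406794 + \sqrt{114}\right) = -132821088558 - 326507 \sqrt{114}$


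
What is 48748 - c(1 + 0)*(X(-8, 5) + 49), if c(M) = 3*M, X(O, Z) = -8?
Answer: 48625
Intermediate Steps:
48748 - c(1 + 0)*(X(-8, 5) + 49) = 48748 - 3*(1 + 0)*(-8 + 49) = 48748 - 3*1*41 = 48748 - 3*41 = 48748 - 1*123 = 48748 - 123 = 48625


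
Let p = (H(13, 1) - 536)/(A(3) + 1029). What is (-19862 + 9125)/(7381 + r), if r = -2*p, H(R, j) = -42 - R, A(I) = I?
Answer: -205196/141081 ≈ -1.4545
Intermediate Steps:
p = -197/344 (p = ((-42 - 1*13) - 536)/(3 + 1029) = ((-42 - 13) - 536)/1032 = (-55 - 536)*(1/1032) = -591*1/1032 = -197/344 ≈ -0.57267)
r = 197/172 (r = -2*(-197/344) = 197/172 ≈ 1.1453)
(-19862 + 9125)/(7381 + r) = (-19862 + 9125)/(7381 + 197/172) = -10737/1269729/172 = -10737*172/1269729 = -205196/141081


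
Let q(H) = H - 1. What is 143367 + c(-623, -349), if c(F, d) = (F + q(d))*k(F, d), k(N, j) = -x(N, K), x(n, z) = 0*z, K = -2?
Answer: 143367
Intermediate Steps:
q(H) = -1 + H
x(n, z) = 0
k(N, j) = 0 (k(N, j) = -1*0 = 0)
c(F, d) = 0 (c(F, d) = (F + (-1 + d))*0 = (-1 + F + d)*0 = 0)
143367 + c(-623, -349) = 143367 + 0 = 143367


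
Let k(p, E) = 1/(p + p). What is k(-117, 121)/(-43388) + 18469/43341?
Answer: 62503986263/146677386024 ≈ 0.42613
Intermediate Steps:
k(p, E) = 1/(2*p)
k(-117, 121)/(-43388) + 18469/43341 = ((½)/(-117))/(-43388) + 18469/43341 = ((½)*(-1/117))*(-1/43388) + 18469*(1/43341) = -1/234*(-1/43388) + 18469/43341 = 1/10152792 + 18469/43341 = 62503986263/146677386024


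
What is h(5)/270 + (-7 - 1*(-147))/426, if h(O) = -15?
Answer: 349/1278 ≈ 0.27308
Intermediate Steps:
h(5)/270 + (-7 - 1*(-147))/426 = -15/270 + (-7 - 1*(-147))/426 = -15*1/270 + (-7 + 147)*(1/426) = -1/18 + 140*(1/426) = -1/18 + 70/213 = 349/1278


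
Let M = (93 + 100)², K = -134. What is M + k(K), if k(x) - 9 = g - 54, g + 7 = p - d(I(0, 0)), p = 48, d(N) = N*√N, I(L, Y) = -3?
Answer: 37245 + 3*I*√3 ≈ 37245.0 + 5.1962*I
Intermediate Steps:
d(N) = N^(3/2)
M = 37249 (M = 193² = 37249)
g = 41 + 3*I*√3 (g = -7 + (48 - (-3)^(3/2)) = -7 + (48 - (-3)*I*√3) = -7 + (48 + 3*I*√3) = 41 + 3*I*√3 ≈ 41.0 + 5.1962*I)
k(x) = -4 + 3*I*√3 (k(x) = 9 + ((41 + 3*I*√3) - 54) = 9 + (-13 + 3*I*√3) = -4 + 3*I*√3)
M + k(K) = 37249 + (-4 + 3*I*√3) = 37245 + 3*I*√3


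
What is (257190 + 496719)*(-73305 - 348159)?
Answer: -317745502776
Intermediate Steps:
(257190 + 496719)*(-73305 - 348159) = 753909*(-421464) = -317745502776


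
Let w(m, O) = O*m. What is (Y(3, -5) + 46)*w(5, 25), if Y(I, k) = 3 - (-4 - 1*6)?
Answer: 7375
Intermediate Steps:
Y(I, k) = 13 (Y(I, k) = 3 - (-4 - 6) = 3 - 1*(-10) = 3 + 10 = 13)
(Y(3, -5) + 46)*w(5, 25) = (13 + 46)*(25*5) = 59*125 = 7375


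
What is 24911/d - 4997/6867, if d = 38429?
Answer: -20965876/263891943 ≈ -0.079449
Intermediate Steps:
24911/d - 4997/6867 = 24911/38429 - 4997/6867 = -20965876/263891943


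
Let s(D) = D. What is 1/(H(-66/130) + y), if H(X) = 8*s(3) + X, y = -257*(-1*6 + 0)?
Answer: 65/101757 ≈ 0.00063878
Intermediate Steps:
y = 1542 (y = -257*(-6 + 0) = -257*(-6) = 1542)
H(X) = 24 + X (H(X) = 8*3 + X = 24 + X)
1/(H(-66/130) + y) = 1/((24 - 66/130) + 1542) = 1/((24 - 66*1/130) + 1542) = 1/((24 - 33/65) + 1542) = 1/(1527/65 + 1542) = 1/(101757/65) = 65/101757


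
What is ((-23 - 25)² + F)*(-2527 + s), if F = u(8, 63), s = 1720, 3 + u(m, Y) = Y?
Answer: -1907748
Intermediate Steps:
u(m, Y) = -3 + Y
F = 60 (F = -3 + 63 = 60)
((-23 - 25)² + F)*(-2527 + s) = ((-23 - 25)² + 60)*(-2527 + 1720) = ((-48)² + 60)*(-807) = (2304 + 60)*(-807) = 2364*(-807) = -1907748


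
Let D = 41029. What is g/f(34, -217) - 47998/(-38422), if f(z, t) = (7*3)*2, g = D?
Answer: 789216077/806862 ≈ 978.13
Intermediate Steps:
g = 41029
f(z, t) = 42 (f(z, t) = 21*2 = 42)
g/f(34, -217) - 47998/(-38422) = 41029/42 - 47998/(-38422) = 41029*(1/42) - 47998*(-1/38422) = 41029/42 + 23999/19211 = 789216077/806862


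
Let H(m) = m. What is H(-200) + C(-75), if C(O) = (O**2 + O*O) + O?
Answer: 10975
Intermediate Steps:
C(O) = O + 2*O**2 (C(O) = (O**2 + O**2) + O = 2*O**2 + O = O + 2*O**2)
H(-200) + C(-75) = -200 - 75*(1 + 2*(-75)) = -200 - 75*(1 - 150) = -200 - 75*(-149) = -200 + 11175 = 10975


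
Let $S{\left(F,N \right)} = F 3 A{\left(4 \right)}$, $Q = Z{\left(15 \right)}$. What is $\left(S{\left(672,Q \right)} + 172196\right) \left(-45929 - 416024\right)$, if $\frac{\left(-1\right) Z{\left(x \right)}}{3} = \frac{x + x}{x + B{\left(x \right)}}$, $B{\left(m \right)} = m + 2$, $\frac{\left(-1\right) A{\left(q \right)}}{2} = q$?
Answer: $-72096080804$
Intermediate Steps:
$A{\left(q \right)} = - 2 q$
$B{\left(m \right)} = 2 + m$
$Z{\left(x \right)} = - \frac{6 x}{2 + 2 x}$ ($Z{\left(x \right)} = - 3 \frac{x + x}{x + \left(2 + x\right)} = - 3 \frac{2 x}{2 + 2 x} = - \frac{6 x}{2 + 2 x}$)
$Q = - \frac{45}{16}$ ($Q = \left(-3\right) 15 \frac{1}{1 + 15} = \left(-3\right) 15 \cdot \frac{1}{16} = - \frac{45}{16} \approx -2.8125$)
$S{\left(F,N \right)} = - 24 F$ ($S{\left(F,N \right)} = F 3 \left(\left(-2\right) 4\right) = 3 F \left(-8\right) = - 24 F$)
$\left(S{\left(672,Q \right)} + 172196\right) \left(-45929 - 416024\right) = \left(\left(-24\right) 672 + 172196\right) \left(-45929 - 416024\right) = \left(-16128 + 172196\right) \left(-461953\right) = 156068 \left(-461953\right) = -72096080804$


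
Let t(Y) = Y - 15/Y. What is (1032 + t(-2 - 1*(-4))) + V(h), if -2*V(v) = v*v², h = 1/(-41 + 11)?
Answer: 55431001/54000 ≈ 1026.5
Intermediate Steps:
h = -1/30 (h = 1/(-30) = -1/30 ≈ -0.033333)
V(v) = -v³/2 (V(v) = -v*v²/2 = -v³/2)
(1032 + t(-2 - 1*(-4))) + V(h) = (1032 + ((-2 - 1*(-4)) - 15/(-2 - 1*(-4)))) - (-1/30)³/2 = (1032 + ((-2 + 4) - 15/(-2 + 4))) - ½*(-1/27000) = (1032 + (2 - 15/2)) + 1/54000 = (1032 - 11/2) + 1/54000 = 2053/2 + 1/54000 = 55431001/54000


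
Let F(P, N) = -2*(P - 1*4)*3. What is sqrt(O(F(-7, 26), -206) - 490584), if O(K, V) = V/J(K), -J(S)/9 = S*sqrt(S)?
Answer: sqrt(-19232855136 + 206*sqrt(66))/198 ≈ 700.42*I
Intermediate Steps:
J(S) = -9*S**(3/2) (J(S) = -9*S*sqrt(S) = -9*S**(3/2))
F(P, N) = 24 - 6*P (F(P, N) = -2*(P - 4)*3 = -2*(-4 + P)*3 = (8 - 2*P)*3 = 24 - 6*P)
O(K, V) = -V/(9*K**(3/2)) (O(K, V) = V/((-9*K**(3/2))) = V*(-1/(9*K**(3/2))) = -V/(9*K**(3/2)))
sqrt(O(F(-7, 26), -206) - 490584) = sqrt(-1/9*(-206)/(24 - 6*(-7))**(3/2) - 490584) = sqrt(-1/9*(-206)/(24 + 42)**(3/2) - 490584) = sqrt(-1/9*(-206)/66**(3/2) - 490584) = sqrt(-1/9*(-206)*sqrt(66)/4356 - 490584) = sqrt(103*sqrt(66)/19602 - 490584) = sqrt(-490584 + 103*sqrt(66)/19602)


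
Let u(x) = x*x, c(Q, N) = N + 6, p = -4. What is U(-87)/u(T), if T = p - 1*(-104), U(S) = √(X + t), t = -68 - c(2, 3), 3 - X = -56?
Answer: 3*I*√2/10000 ≈ 0.00042426*I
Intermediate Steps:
c(Q, N) = 6 + N
X = 59 (X = 3 - 1*(-56) = 3 + 56 = 59)
t = -77 (t = -68 - (6 + 3) = -68 - 1*9 = -68 - 9 = -77)
U(S) = 3*I*√2 (U(S) = √(59 - 77) = √(-18) = 3*I*√2)
T = 100 (T = -4 - 1*(-104) = -4 + 104 = 100)
u(x) = x²
U(-87)/u(T) = (3*I*√2)/(100²) = (3*I*√2)/10000 = (3*I*√2)*(1/10000) = 3*I*√2/10000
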